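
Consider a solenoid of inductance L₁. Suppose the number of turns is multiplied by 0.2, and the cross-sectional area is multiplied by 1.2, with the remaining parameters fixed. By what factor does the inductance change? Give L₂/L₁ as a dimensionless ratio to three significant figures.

L₂/L₁ = 0.0480

For a solenoid, L ∝ μᵣN²A/ℓ.
L₂/L₁ = (0.2)^2 × (1.2) = 0.0480.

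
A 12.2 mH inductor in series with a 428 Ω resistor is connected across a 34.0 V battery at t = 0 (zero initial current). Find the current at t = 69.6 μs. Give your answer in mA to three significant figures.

τ = L/R = 1.220×10^-2/428 = 2.850×10^-5 s; final current I_∞ = ε/R = 34.0/428 = 7.944×10^-2 A.
I(t) = I_∞(1 − e^(−t/τ)) with t/τ = 2.442.
I = (7.944×10^-2)(1 − e^(−2.442)) = 7.253×10^-2 A.

I ≈ 72.5 mA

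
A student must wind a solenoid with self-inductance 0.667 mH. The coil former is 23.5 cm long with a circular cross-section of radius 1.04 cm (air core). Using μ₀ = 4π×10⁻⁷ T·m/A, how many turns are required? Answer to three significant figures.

A = πr² = π(1.040×10^-2 m)² = 3.398×10^-4 m².
From L = μ₀N²A/ℓ, N = √(Lℓ / (μ₀A)).
N = √[(6.670×10^-4)(0.235) / ((4π×10⁻⁷)×3.398×10^-4)] = √(3.671×10^5) ≈ 605.9.

N ≈ 606 turns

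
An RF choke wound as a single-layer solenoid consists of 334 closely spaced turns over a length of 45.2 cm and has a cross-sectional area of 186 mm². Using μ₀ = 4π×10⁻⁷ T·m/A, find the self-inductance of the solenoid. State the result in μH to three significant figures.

L ≈ 57.7 μH

A = 186 mm² = 1.860×10^-4 m².
For a long solenoid, L = μ₀N²A/ℓ.
L = (4π×10⁻⁷)(334)²(1.860×10^-4)/(0.452 m) = 5.769×10^-5 H.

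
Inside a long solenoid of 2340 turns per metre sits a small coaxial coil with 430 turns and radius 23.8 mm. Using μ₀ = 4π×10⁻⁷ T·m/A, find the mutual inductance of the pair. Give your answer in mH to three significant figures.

M ≈ 2.25 mH

The outer solenoid produces a uniform field B₁ = μ₀n₁I₁ across the inner coil,
so the flux linkage is N₂Φ = N₂B₁A₂ = μ₀n₁N₂A₂·I₁, giving M = μ₀n₁N₂A₂.
A₂ = πr² = π(2.380×10^-2 m)² = 1.780×10^-3 m².
M = (4π×10⁻⁷)(2340)(430)(1.780×10^-3) = 2.250×10^-3 H.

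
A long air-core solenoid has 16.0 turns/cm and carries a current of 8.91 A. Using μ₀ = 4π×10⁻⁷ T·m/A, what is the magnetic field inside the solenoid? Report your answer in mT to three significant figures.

Inside a long solenoid, B = μ₀nI.
B = (4π×10⁻⁷)(1.600×10^3 m⁻¹)(8.91 A) = 1.791×10^-2 T.

B ≈ 17.9 mT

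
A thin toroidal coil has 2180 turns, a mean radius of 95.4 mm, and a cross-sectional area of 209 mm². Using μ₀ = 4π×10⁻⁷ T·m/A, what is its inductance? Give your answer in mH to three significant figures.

For a thin toroid, L = μ₀N²A/(2πR).
L = (4π×10⁻⁷)(2180)²(2.090×10^-4) / (2π×9.540×10^-2 m) = 2.082×10^-3 H.

L ≈ 2.08 mH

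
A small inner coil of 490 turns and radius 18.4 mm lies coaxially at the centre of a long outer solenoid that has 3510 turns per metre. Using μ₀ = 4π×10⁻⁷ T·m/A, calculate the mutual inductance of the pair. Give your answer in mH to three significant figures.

M ≈ 2.30 mH

The outer solenoid produces a uniform field B₁ = μ₀n₁I₁ across the inner coil,
so the flux linkage is N₂Φ = N₂B₁A₂ = μ₀n₁N₂A₂·I₁, giving M = μ₀n₁N₂A₂.
A₂ = πr² = π(1.840×10^-2 m)² = 1.064×10^-3 m².
M = (4π×10⁻⁷)(3510)(490)(1.064×10^-3) = 2.299×10^-3 H.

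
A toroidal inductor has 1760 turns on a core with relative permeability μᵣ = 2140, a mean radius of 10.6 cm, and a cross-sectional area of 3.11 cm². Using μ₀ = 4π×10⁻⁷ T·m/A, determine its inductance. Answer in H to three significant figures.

For a thin toroid, L = μ₀μᵣN²A/(2πR).
L = (4π×10⁻⁷)(2140)(1760)²(3.110×10^-4) / (2π×0.106 m) = 3.89 H.

L ≈ 3.89 H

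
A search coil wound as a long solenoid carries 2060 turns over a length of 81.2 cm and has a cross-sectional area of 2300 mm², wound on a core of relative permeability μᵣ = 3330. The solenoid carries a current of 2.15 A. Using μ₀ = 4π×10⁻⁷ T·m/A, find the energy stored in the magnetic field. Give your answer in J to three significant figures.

A = 2300 mm² = 2.300×10^-3 m².
L = μ₀μᵣN²A/ℓ = (4π×10⁻⁷)(3330)(2060)²(2.300×10^-3)/(0.812) = 50.3 H.
U = ½LI² = ½(50.3)(2.15)² = 116.3 J.

U ≈ 116 J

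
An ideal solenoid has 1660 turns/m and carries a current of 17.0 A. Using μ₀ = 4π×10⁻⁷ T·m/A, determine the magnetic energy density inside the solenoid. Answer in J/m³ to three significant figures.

B = μ₀nI = (4π×10⁻⁷)(1.660×10^3)(17.0) = 3.546×10^-2 T.
u = B²/(2μ₀) = (3.546×10^-2)²/(2×4π×10⁻⁷) = 500.4 J/m³.

u ≈ 500 J/m³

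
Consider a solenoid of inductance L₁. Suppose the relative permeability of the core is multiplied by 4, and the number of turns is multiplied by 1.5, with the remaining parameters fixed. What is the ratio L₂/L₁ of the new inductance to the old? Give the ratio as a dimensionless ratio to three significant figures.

For a solenoid, L ∝ μᵣN²A/ℓ.
L₂/L₁ = (4) × (1.5)^2 = 9.00.

L₂/L₁ = 9.00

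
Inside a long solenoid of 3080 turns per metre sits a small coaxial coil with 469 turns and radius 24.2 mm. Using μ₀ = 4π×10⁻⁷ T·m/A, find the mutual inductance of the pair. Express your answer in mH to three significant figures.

M ≈ 3.34 mH

The outer solenoid produces a uniform field B₁ = μ₀n₁I₁ across the inner coil,
so the flux linkage is N₂Φ = N₂B₁A₂ = μ₀n₁N₂A₂·I₁, giving M = μ₀n₁N₂A₂.
A₂ = πr² = π(2.420×10^-2 m)² = 1.840×10^-3 m².
M = (4π×10⁻⁷)(3080)(469)(1.840×10^-3) = 3.340×10^-3 H.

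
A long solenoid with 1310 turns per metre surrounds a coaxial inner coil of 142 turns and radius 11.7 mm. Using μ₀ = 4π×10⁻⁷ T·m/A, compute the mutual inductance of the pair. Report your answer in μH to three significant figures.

The outer solenoid produces a uniform field B₁ = μ₀n₁I₁ across the inner coil,
so the flux linkage is N₂Φ = N₂B₁A₂ = μ₀n₁N₂A₂·I₁, giving M = μ₀n₁N₂A₂.
A₂ = πr² = π(1.170×10^-2 m)² = 4.301×10^-4 m².
M = (4π×10⁻⁷)(1310)(142)(4.301×10^-4) = 1.005×10^-4 H.

M ≈ 101 μH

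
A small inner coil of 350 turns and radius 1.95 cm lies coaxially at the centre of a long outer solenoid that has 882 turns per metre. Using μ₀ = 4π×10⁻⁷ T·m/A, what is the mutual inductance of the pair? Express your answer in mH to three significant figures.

M ≈ 0.463 mH

The outer solenoid produces a uniform field B₁ = μ₀n₁I₁ across the inner coil,
so the flux linkage is N₂Φ = N₂B₁A₂ = μ₀n₁N₂A₂·I₁, giving M = μ₀n₁N₂A₂.
A₂ = πr² = π(1.950×10^-2 m)² = 1.1946×10^-3 m².
M = (4π×10⁻⁷)(882)(350)(1.1946×10^-3) = 4.634×10^-4 H.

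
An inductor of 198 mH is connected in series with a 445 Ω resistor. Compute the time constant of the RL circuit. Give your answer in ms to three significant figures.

τ ≈ 0.445 ms

τ = L/R = (0.198 H)/(445 Ω) = 4.449×10^-4 s.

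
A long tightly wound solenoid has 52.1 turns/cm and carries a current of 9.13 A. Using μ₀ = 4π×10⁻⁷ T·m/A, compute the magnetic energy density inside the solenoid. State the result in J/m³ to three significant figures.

B = μ₀nI = (4π×10⁻⁷)(5.210×10^3)(9.13) = 5.977×10^-2 T.
u = B²/(2μ₀) = (5.977×10^-2)²/(2×4π×10⁻⁷) = 1.422×10^3 J/m³.

u ≈ 1420 J/m³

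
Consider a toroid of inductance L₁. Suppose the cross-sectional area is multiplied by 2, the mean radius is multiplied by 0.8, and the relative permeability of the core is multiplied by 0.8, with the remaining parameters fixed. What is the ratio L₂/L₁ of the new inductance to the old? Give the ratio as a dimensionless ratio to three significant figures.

L₂/L₁ = 2.00

For a toroid, L ∝ μᵣN²A/R.
L₂/L₁ = (2) × (0.8)^-1 × (0.8) = 2.00.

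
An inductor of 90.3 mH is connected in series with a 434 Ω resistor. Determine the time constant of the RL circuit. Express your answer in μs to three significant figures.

τ ≈ 208 μs

τ = L/R = (9.030×10^-2 H)/(434 Ω) = 2.081×10^-4 s.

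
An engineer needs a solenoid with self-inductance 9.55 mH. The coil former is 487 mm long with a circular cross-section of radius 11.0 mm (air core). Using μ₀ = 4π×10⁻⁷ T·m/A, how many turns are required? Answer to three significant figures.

A = πr² = π(1.100×10^-2 m)² = 3.801×10^-4 m².
From L = μ₀N²A/ℓ, N = √(Lℓ / (μ₀A)).
N = √[(9.550×10^-3)(0.487) / ((4π×10⁻⁷)×3.801×10^-4)] = √(9.736×10^6) ≈ 3120.3.

N ≈ 3120 turns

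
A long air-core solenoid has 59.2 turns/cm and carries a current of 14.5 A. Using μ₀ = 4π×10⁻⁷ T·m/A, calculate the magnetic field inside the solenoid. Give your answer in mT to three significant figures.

Inside a long solenoid, B = μ₀nI.
B = (4π×10⁻⁷)(5.920×10^3 m⁻¹)(14.5 A) = 0.1079 T.

B ≈ 108 mT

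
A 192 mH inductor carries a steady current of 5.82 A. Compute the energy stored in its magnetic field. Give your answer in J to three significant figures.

U ≈ 3.25 J

Stored magnetic energy: U = ½LI².
U = ½(0.192 H)(5.82 A)² = 3.252 J.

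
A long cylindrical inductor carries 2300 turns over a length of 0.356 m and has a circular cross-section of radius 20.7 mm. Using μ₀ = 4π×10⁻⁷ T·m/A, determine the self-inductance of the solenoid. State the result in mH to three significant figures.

A = πr² = π(2.070×10^-2 m)² = 1.346×10^-3 m².
For a long solenoid, L = μ₀N²A/ℓ.
L = (4π×10⁻⁷)(2300)²(1.346×10^-3)/(0.356 m) = 2.514×10^-2 H.

L ≈ 25.1 mH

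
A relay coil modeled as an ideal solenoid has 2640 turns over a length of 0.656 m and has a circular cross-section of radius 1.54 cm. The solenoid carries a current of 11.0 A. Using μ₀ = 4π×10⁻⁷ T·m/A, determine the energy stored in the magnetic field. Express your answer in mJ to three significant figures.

U ≈ 602 mJ

A = πr² = π(1.540×10^-2 m)² = 7.451×10^-4 m².
L = μ₀N²A/ℓ = (4π×10⁻⁷)(2640)²(7.451×10^-4)/(0.656) = 9.947×10^-3 H.
U = ½LI² = ½(9.947×10^-3)(11.0)² = 0.6018 J.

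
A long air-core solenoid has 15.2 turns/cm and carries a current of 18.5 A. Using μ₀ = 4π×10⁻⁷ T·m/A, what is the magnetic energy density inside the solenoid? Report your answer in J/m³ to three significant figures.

u ≈ 497 J/m³

B = μ₀nI = (4π×10⁻⁷)(1.520×10^3)(18.5) = 3.534×10^-2 T.
u = B²/(2μ₀) = (3.534×10^-2)²/(2×4π×10⁻⁷) = 496.8 J/m³.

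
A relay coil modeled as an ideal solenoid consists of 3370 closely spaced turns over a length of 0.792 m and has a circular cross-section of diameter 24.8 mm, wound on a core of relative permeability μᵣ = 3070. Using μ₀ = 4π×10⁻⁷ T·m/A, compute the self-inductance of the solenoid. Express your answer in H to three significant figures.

L ≈ 26.7 H

A = π(d/2)² = π(1.240×10^-2 m)² = 4.831×10^-4 m².
For a long solenoid, L = μ₀μᵣN²A/ℓ.
L = (4π×10⁻⁷)(3070)(3370)²(4.831×10^-4)/(0.792 m) = 26.72 H.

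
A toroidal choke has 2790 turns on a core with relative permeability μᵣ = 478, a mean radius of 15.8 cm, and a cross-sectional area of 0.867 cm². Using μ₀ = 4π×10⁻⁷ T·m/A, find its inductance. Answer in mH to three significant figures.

For a thin toroid, L = μ₀μᵣN²A/(2πR).
L = (4π×10⁻⁷)(478)(2790)²(8.670×10^-5) / (2π×0.158 m) = 0.4083 H.

L ≈ 408 mH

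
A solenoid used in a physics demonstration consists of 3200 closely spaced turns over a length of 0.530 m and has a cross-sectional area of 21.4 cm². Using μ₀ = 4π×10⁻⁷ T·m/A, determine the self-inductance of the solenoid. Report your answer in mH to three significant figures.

L ≈ 52.0 mH

A = 21.4 cm² = 2.140×10^-3 m².
For a long solenoid, L = μ₀N²A/ℓ.
L = (4π×10⁻⁷)(3200)²(2.140×10^-3)/(0.53 m) = 5.196×10^-2 H.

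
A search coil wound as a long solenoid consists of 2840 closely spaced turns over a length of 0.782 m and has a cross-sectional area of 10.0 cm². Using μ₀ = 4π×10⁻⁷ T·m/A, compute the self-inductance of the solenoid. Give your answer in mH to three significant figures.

A = 10.0 cm² = 1.000×10^-3 m².
For a long solenoid, L = μ₀N²A/ℓ.
L = (4π×10⁻⁷)(2840)²(1.000×10^-3)/(0.782 m) = 1.296×10^-2 H.

L ≈ 13.0 mH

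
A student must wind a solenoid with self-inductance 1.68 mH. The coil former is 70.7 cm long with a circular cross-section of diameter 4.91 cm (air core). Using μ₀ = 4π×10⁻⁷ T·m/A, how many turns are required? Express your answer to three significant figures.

N ≈ 707 turns

A = π(d/2)² = π(2.455×10^-2 m)² = 1.893×10^-3 m².
From L = μ₀N²A/ℓ, N = √(Lℓ / (μ₀A)).
N = √[(1.680×10^-3)(0.707) / ((4π×10⁻⁷)×1.893×10^-3)] = √(4.992×10^5) ≈ 706.5.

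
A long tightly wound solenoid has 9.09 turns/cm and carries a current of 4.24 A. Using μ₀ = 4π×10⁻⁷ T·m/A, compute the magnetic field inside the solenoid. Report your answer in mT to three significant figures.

Inside a long solenoid, B = μ₀nI.
B = (4π×10⁻⁷)(909 m⁻¹)(4.24 A) = 4.843×10^-3 T.

B ≈ 4.84 mT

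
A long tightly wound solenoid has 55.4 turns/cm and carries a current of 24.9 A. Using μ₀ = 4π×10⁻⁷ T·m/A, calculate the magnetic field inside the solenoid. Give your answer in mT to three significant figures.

B ≈ 173 mT

Inside a long solenoid, B = μ₀nI.
B = (4π×10⁻⁷)(5.540×10^3 m⁻¹)(24.9 A) = 0.1733 T.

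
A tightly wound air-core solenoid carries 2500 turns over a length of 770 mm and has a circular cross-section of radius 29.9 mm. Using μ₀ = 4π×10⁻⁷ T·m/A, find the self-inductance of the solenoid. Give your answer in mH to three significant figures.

L ≈ 28.6 mH

A = πr² = π(2.990×10^-2 m)² = 2.809×10^-3 m².
For a long solenoid, L = μ₀N²A/ℓ.
L = (4π×10⁻⁷)(2500)²(2.809×10^-3)/(0.77 m) = 2.8648×10^-2 H.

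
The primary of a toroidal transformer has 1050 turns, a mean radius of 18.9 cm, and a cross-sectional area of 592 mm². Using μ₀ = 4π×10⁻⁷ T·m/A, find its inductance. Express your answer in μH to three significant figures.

L ≈ 691 μH

For a thin toroid, L = μ₀N²A/(2πR).
L = (4π×10⁻⁷)(1050)²(5.920×10^-4) / (2π×0.189 m) = 6.907×10^-4 H.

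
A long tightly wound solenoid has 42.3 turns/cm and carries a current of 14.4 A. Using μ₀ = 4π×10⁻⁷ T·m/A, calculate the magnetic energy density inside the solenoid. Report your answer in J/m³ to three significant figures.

u ≈ 2330 J/m³

B = μ₀nI = (4π×10⁻⁷)(4.230×10^3)(14.4) = 7.654×10^-2 T.
u = B²/(2μ₀) = (7.654×10^-2)²/(2×4π×10⁻⁷) = 2.331×10^3 J/m³.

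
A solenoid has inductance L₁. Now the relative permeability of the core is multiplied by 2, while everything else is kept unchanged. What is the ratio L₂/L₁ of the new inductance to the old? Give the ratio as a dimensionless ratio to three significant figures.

For a solenoid, L ∝ μᵣN²A/ℓ.
L₂/L₁ = (2) = 2.00.

L₂/L₁ = 2.00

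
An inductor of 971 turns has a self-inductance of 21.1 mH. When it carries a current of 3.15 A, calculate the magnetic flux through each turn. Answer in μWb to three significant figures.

Φ_B ≈ 68.5 μWb

From L = NΦ_B/I, the flux per turn is Φ_B = LI/N.
Φ_B = (2.110×10^-2 H)(3.15 A)/971 = 6.845×10^-5 Wb.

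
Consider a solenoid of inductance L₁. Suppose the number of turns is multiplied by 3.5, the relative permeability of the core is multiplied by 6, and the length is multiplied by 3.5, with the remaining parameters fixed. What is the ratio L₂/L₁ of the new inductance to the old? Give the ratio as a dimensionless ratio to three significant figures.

L₂/L₁ = 21.0

For a solenoid, L ∝ μᵣN²A/ℓ.
L₂/L₁ = (3.5)^2 × (6) × (3.5)^-1 = 21.0.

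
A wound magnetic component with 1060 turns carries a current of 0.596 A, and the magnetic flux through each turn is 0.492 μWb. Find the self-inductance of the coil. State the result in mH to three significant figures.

Self-inductance is defined by L = NΦ_B/I (flux linkage over current).
L = (1060)(4.920×10^-7 Wb)/(0.596 A) = 8.750×10^-4 H.

L ≈ 0.875 mH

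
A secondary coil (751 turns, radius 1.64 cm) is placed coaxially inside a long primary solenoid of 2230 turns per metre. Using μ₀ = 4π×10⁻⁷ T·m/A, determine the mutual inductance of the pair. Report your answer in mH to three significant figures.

The outer solenoid produces a uniform field B₁ = μ₀n₁I₁ across the inner coil,
so the flux linkage is N₂Φ = N₂B₁A₂ = μ₀n₁N₂A₂·I₁, giving M = μ₀n₁N₂A₂.
A₂ = πr² = π(1.640×10^-2 m)² = 8.450×10^-4 m².
M = (4π×10⁻⁷)(2230)(751)(8.450×10^-4) = 1.778×10^-3 H.

M ≈ 1.78 mH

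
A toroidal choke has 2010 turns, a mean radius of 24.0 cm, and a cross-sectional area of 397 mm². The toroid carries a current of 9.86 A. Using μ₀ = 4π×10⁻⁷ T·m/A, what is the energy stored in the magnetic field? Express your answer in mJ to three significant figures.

L = μ₀N²A/(2πR) = (4π×10⁻⁷)(2010)²(3.970×10^-4)/(2π×0.24) = 1.337×10^-3 H.
U = ½LI² = ½(1.337×10^-3)(9.86)² = 6.497×10^-2 J.

U ≈ 65.0 mJ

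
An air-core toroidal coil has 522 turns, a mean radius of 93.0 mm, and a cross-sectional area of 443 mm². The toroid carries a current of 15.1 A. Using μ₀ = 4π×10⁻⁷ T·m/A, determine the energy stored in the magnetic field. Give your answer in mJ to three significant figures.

U ≈ 29.6 mJ

L = μ₀N²A/(2πR) = (4π×10⁻⁷)(522)²(4.430×10^-4)/(2π×9.300×10^-2) = 2.596×10^-4 H.
U = ½LI² = ½(2.596×10^-4)(15.1)² = 2.959×10^-2 J.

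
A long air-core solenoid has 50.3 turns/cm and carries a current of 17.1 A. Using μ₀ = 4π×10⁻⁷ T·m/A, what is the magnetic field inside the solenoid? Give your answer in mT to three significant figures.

Inside a long solenoid, B = μ₀nI.
B = (4π×10⁻⁷)(5.030×10^3 m⁻¹)(17.1 A) = 0.1081 T.

B ≈ 108 mT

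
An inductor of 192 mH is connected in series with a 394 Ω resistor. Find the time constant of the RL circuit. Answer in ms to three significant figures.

τ ≈ 0.487 ms

τ = L/R = (0.192 H)/(394 Ω) = 4.873×10^-4 s.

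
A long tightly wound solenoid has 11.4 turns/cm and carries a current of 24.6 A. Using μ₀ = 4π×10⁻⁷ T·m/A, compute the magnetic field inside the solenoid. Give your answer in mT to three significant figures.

B ≈ 35.2 mT

Inside a long solenoid, B = μ₀nI.
B = (4π×10⁻⁷)(1.140×10^3 m⁻¹)(24.6 A) = 3.524×10^-2 T.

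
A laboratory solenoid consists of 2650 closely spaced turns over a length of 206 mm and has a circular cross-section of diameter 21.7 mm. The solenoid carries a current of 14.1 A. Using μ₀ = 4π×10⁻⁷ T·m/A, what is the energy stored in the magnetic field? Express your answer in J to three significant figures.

U ≈ 1.57 J

A = π(d/2)² = π(1.085×10^-2 m)² = 3.698×10^-4 m².
L = μ₀N²A/ℓ = (4π×10⁻⁷)(2650)²(3.698×10^-4)/(0.206) = 1.584×10^-2 H.
U = ½LI² = ½(1.584×10^-2)(14.1)² = 1.5749 J.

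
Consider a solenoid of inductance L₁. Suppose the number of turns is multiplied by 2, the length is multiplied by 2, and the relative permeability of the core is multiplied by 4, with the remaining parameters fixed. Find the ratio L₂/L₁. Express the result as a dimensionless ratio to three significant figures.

L₂/L₁ = 8.00

For a solenoid, L ∝ μᵣN²A/ℓ.
L₂/L₁ = (2)^2 × (2)^-1 × (4) = 8.00.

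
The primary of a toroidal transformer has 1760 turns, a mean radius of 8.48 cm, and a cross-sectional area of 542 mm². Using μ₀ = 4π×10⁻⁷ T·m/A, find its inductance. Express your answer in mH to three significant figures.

L ≈ 3.96 mH

For a thin toroid, L = μ₀N²A/(2πR).
L = (4π×10⁻⁷)(1760)²(5.420×10^-4) / (2π×8.480×10^-2 m) = 3.960×10^-3 H.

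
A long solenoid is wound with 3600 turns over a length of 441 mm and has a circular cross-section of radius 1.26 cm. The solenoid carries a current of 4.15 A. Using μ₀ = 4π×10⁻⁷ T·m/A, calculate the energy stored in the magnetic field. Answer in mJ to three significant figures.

U ≈ 159 mJ

A = πr² = π(1.260×10^-2 m)² = 4.988×10^-4 m².
L = μ₀N²A/ℓ = (4π×10⁻⁷)(3600)²(4.988×10^-4)/(0.441) = 1.842×10^-2 H.
U = ½LI² = ½(1.842×10^-2)(4.15)² = 0.1586 J.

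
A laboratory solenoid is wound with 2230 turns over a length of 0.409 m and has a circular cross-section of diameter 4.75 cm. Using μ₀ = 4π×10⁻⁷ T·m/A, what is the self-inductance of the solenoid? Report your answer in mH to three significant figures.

L ≈ 27.1 mH

A = π(d/2)² = π(2.375×10^-2 m)² = 1.772×10^-3 m².
For a long solenoid, L = μ₀N²A/ℓ.
L = (4π×10⁻⁷)(2230)²(1.772×10^-3)/(0.409 m) = 2.708×10^-2 H.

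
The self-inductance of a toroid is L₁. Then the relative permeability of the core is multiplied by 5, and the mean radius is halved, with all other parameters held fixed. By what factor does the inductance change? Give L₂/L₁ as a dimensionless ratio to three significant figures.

L₂/L₁ = 10.0

For a toroid, L ∝ μᵣN²A/R.
L₂/L₁ = (5) × (0.5)^-1 = 10.0.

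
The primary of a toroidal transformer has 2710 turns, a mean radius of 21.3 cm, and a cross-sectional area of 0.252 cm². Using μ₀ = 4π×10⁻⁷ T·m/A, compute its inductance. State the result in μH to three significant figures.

L ≈ 174 μH

For a thin toroid, L = μ₀N²A/(2πR).
L = (4π×10⁻⁷)(2710)²(2.520×10^-5) / (2π×0.213 m) = 1.738×10^-4 H.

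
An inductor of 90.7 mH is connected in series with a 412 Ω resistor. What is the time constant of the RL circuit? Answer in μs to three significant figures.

τ = L/R = (9.070×10^-2 H)/(412 Ω) = 2.201×10^-4 s.

τ ≈ 220 μs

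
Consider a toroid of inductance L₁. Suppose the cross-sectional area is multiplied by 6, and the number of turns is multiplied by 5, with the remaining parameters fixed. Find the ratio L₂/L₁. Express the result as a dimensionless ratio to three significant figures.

For a toroid, L ∝ μᵣN²A/R.
L₂/L₁ = (6) × (5)^2 = 150.

L₂/L₁ = 150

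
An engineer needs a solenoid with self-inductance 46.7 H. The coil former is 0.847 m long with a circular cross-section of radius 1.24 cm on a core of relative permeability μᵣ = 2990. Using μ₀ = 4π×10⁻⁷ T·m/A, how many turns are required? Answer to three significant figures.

A = πr² = π(1.240×10^-2 m)² = 4.831×10^-4 m².
From L = μ₀μᵣN²A/ℓ, N = √(Lℓ / (μ₀μᵣA)).
N = √[(46.7)(0.847) / ((4π×10⁻⁷)(2990)×4.831×10^-4)] = √(2.179×10^7) ≈ 4668.3.

N ≈ 4670 turns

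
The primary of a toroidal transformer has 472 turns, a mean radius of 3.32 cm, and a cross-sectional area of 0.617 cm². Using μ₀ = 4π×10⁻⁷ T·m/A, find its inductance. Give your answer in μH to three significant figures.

For a thin toroid, L = μ₀N²A/(2πR).
L = (4π×10⁻⁷)(472)²(6.170×10^-5) / (2π×3.320×10^-2 m) = 8.281×10^-5 H.

L ≈ 82.8 μH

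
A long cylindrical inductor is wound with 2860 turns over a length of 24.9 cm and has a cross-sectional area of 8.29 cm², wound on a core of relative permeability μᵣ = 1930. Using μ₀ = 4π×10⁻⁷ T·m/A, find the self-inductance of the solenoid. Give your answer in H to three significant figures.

L ≈ 66.0 H

A = 8.29 cm² = 8.290×10^-4 m².
For a long solenoid, L = μ₀μᵣN²A/ℓ.
L = (4π×10⁻⁷)(1930)(2860)²(8.290×10^-4)/(0.249 m) = 66.047 H.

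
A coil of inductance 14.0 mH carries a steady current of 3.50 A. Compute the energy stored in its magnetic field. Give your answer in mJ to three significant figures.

Stored magnetic energy: U = ½LI².
U = ½(1.400×10^-2 H)(3.50 A)² = 8.575×10^-2 J.

U ≈ 85.8 mJ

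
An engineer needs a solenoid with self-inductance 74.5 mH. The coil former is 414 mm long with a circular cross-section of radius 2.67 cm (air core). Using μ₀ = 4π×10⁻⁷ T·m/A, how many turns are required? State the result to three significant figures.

A = πr² = π(2.670×10^-2 m)² = 2.240×10^-3 m².
From L = μ₀N²A/ℓ, N = √(Lℓ / (μ₀A)).
N = √[(7.450×10^-2)(0.414) / ((4π×10⁻⁷)×2.240×10^-3)] = √(1.096×10^7) ≈ 3310.5.

N ≈ 3310 turns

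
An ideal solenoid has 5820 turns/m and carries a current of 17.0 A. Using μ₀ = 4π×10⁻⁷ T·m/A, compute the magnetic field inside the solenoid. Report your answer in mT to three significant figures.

Inside a long solenoid, B = μ₀nI.
B = (4π×10⁻⁷)(5.820×10^3 m⁻¹)(17.0 A) = 0.1243 T.

B ≈ 124 mT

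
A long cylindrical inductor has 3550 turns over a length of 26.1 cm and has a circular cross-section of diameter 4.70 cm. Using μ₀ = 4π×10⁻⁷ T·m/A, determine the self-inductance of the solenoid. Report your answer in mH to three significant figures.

A = π(d/2)² = π(2.350×10^-2 m)² = 1.7349×10^-3 m².
For a long solenoid, L = μ₀N²A/ℓ.
L = (4π×10⁻⁷)(3550)²(1.7349×10^-3)/(0.261 m) = 0.1053 H.

L ≈ 105 mH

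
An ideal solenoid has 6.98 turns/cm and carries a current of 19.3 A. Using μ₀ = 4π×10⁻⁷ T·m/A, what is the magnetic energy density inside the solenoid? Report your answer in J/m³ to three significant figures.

B = μ₀nI = (4π×10⁻⁷)(698)(19.3) = 1.693×10^-2 T.
u = B²/(2μ₀) = (1.693×10^-2)²/(2×4π×10⁻⁷) = 114 J/m³.

u ≈ 114 J/m³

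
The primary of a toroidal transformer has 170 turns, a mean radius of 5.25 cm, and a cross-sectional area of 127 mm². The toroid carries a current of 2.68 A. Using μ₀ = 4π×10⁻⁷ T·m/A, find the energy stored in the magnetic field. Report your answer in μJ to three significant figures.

U ≈ 50.2 μJ

L = μ₀N²A/(2πR) = (4π×10⁻⁷)(170)²(1.270×10^-4)/(2π×5.250×10^-2) = 1.398×10^-5 H.
U = ½LI² = ½(1.398×10^-5)(2.68)² = 5.021×10^-5 J.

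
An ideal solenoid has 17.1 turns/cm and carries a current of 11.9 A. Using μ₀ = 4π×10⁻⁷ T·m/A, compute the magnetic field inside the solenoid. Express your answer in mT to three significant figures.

Inside a long solenoid, B = μ₀nI.
B = (4π×10⁻⁷)(1.710×10^3 m⁻¹)(11.9 A) = 2.557×10^-2 T.

B ≈ 25.6 mT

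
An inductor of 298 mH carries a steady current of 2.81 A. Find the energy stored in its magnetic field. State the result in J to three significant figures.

Stored magnetic energy: U = ½LI².
U = ½(0.298 H)(2.81 A)² = 1.177 J.

U ≈ 1.18 J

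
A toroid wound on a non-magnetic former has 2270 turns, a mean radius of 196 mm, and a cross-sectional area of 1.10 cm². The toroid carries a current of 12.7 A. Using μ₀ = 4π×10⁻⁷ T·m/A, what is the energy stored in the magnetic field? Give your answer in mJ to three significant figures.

U ≈ 46.6 mJ

L = μ₀N²A/(2πR) = (4π×10⁻⁷)(2270)²(1.100×10^-4)/(2π×0.196) = 5.784×10^-4 H.
U = ½LI² = ½(5.784×10^-4)(12.7)² = 4.664×10^-2 J.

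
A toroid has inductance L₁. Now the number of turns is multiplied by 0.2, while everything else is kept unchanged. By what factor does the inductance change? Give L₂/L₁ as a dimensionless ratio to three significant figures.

For a toroid, L ∝ μᵣN²A/R.
L₂/L₁ = (0.2)^2 = 0.0400.

L₂/L₁ = 0.0400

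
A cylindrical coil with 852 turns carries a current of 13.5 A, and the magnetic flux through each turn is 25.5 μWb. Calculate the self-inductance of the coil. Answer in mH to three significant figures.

L ≈ 1.61 mH

Self-inductance is defined by L = NΦ_B/I (flux linkage over current).
L = (852)(2.550×10^-5 Wb)/(13.5 A) = 1.609×10^-3 H.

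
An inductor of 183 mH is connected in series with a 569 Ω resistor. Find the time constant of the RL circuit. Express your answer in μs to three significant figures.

τ = L/R = (0.183 H)/(569 Ω) = 3.216×10^-4 s.

τ ≈ 322 μs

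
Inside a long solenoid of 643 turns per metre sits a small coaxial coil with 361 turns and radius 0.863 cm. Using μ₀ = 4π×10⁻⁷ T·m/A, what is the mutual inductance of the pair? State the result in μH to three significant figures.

M ≈ 68.2 μH

The outer solenoid produces a uniform field B₁ = μ₀n₁I₁ across the inner coil,
so the flux linkage is N₂Φ = N₂B₁A₂ = μ₀n₁N₂A₂·I₁, giving M = μ₀n₁N₂A₂.
A₂ = πr² = π(8.630×10^-3 m)² = 2.340×10^-4 m².
M = (4π×10⁻⁷)(643)(361)(2.340×10^-4) = 6.82495×10^-5 H.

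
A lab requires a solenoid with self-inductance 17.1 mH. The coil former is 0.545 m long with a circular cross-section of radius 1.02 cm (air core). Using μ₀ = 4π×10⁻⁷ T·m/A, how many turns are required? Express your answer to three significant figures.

N ≈ 4760 turns

A = πr² = π(1.020×10^-2 m)² = 3.269×10^-4 m².
From L = μ₀N²A/ℓ, N = √(Lℓ / (μ₀A)).
N = √[(1.710×10^-2)(0.545) / ((4π×10⁻⁷)×3.269×10^-4)] = √(2.269×10^7) ≈ 4763.4.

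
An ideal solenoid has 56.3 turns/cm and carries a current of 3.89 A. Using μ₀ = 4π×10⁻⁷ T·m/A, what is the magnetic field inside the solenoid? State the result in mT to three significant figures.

B ≈ 27.5 mT

Inside a long solenoid, B = μ₀nI.
B = (4π×10⁻⁷)(5.630×10^3 m⁻¹)(3.89 A) = 2.752×10^-2 T.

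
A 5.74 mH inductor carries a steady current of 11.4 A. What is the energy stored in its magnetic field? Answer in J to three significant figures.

U ≈ 0.373 J

Stored magnetic energy: U = ½LI².
U = ½(5.740×10^-3 H)(11.4 A)² = 0.373 J.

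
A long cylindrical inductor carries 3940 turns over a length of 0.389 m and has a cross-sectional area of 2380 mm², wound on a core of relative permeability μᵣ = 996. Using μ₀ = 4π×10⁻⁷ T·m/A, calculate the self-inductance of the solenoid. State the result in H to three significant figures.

A = 2380 mm² = 2.380×10^-3 m².
For a long solenoid, L = μ₀μᵣN²A/ℓ.
L = (4π×10⁻⁷)(996)(3940)²(2.380×10^-3)/(0.389 m) = 118.9 H.

L ≈ 119 H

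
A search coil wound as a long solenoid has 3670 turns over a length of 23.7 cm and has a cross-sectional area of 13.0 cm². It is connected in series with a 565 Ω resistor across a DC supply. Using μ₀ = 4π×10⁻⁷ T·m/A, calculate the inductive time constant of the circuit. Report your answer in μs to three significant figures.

A = 13.0 cm² = 1.300×10^-3 m².
L = μ₀N²A/ℓ = (4π×10⁻⁷)(3670)²(1.300×10^-3)/(0.237) = 9.284×10^-2 H.
τ = L/R = (9.284×10^-2)/(565) = 1.643×10^-4 s.

τ ≈ 164 μs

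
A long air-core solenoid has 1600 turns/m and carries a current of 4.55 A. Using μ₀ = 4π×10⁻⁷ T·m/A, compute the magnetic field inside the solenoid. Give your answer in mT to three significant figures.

Inside a long solenoid, B = μ₀nI.
B = (4π×10⁻⁷)(1.600×10^3 m⁻¹)(4.55 A) = 9.148×10^-3 T.

B ≈ 9.15 mT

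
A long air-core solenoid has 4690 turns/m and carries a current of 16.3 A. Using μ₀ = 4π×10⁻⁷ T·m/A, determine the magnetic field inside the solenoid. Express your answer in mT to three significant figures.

Inside a long solenoid, B = μ₀nI.
B = (4π×10⁻⁷)(4.690×10^3 m⁻¹)(16.3 A) = 9.607×10^-2 T.

B ≈ 96.1 mT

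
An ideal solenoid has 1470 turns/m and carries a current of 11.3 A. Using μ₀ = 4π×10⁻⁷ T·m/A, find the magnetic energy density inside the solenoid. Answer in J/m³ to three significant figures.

B = μ₀nI = (4π×10⁻⁷)(1.470×10^3)(11.3) = 2.087×10^-2 T.
u = B²/(2μ₀) = (2.087×10^-2)²/(2×4π×10⁻⁷) = 173.4 J/m³.

u ≈ 173 J/m³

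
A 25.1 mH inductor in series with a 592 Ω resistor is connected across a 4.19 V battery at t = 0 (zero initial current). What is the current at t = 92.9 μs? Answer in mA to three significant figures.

τ = L/R = 2.510×10^-2/592 = 4.240×10^-5 s; final current I_∞ = ε/R = 4.19/592 = 7.078×10^-3 A.
I(t) = I_∞(1 − e^(−t/τ)) with t/τ = 2.191.
I = (7.078×10^-3)(1 − e^(−2.191)) = 6.286×10^-3 A.

I ≈ 6.29 mA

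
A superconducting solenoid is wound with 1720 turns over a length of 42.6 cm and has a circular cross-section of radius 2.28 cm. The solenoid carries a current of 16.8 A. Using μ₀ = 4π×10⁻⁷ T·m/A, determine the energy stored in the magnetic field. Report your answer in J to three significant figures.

A = πr² = π(2.280×10^-2 m)² = 1.633×10^-3 m².
L = μ₀N²A/ℓ = (4π×10⁻⁷)(1720)²(1.633×10^-3)/(0.426) = 1.425×10^-2 H.
U = ½LI² = ½(1.425×10^-2)(16.8)² = 2.011 J.

U ≈ 2.01 J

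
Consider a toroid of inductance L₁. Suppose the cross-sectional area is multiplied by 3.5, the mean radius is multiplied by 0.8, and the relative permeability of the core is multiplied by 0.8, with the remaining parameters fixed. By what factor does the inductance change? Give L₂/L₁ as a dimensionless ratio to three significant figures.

L₂/L₁ = 3.50

For a toroid, L ∝ μᵣN²A/R.
L₂/L₁ = (3.5) × (0.8)^-1 × (0.8) = 3.50.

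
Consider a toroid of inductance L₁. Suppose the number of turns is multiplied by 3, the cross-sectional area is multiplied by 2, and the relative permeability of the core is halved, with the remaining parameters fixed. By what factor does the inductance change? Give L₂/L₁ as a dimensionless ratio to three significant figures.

L₂/L₁ = 9.00

For a toroid, L ∝ μᵣN²A/R.
L₂/L₁ = (3)^2 × (2) × (0.5) = 9.00.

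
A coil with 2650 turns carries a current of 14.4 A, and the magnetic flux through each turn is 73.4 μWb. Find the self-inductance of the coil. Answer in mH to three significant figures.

L ≈ 13.5 mH

Self-inductance is defined by L = NΦ_B/I (flux linkage over current).
L = (2650)(7.340×10^-5 Wb)/(14.4 A) = 1.351×10^-2 H.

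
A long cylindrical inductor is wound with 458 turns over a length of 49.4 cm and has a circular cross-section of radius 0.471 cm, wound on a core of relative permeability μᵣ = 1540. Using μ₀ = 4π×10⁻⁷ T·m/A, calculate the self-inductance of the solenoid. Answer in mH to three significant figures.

A = πr² = π(4.710×10^-3 m)² = 6.969×10^-5 m².
For a long solenoid, L = μ₀μᵣN²A/ℓ.
L = (4π×10⁻⁷)(1540)(458)²(6.969×10^-5)/(0.494 m) = 5.727×10^-2 H.

L ≈ 57.3 mH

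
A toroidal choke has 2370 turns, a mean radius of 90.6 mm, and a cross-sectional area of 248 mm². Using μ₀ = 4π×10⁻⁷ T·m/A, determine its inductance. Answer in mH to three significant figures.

For a thin toroid, L = μ₀N²A/(2πR).
L = (4π×10⁻⁷)(2370)²(2.480×10^-4) / (2π×9.060×10^-2 m) = 3.075×10^-3 H.

L ≈ 3.08 mH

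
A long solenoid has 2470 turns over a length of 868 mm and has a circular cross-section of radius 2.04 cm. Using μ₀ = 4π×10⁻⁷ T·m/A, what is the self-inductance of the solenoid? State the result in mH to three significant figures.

A = πr² = π(2.040×10^-2 m)² = 1.307×10^-3 m².
For a long solenoid, L = μ₀N²A/ℓ.
L = (4π×10⁻⁷)(2470)²(1.307×10^-3)/(0.868 m) = 1.1548×10^-2 H.

L ≈ 11.5 mH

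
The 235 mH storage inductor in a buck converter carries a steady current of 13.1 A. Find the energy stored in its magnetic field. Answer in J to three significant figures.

U ≈ 20.2 J

Stored magnetic energy: U = ½LI².
U = ½(0.235 H)(13.1 A)² = 20.16 J.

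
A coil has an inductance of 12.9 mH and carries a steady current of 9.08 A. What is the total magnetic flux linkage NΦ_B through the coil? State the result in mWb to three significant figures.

From L = NΦ_B/I, the flux linkage is NΦ_B = LI.
NΦ_B = (1.290×10^-2 H)(9.08 A) = 0.1171 Wb.

NΦ_B ≈ 117 mWb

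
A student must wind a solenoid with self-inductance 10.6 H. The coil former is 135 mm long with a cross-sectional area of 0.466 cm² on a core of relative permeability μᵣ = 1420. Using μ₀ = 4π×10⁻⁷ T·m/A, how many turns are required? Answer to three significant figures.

N ≈ 4150 turns

A = 0.466 cm² = 4.660×10^-5 m².
From L = μ₀μᵣN²A/ℓ, N = √(Lℓ / (μ₀μᵣA)).
N = √[(10.6)(0.135) / ((4π×10⁻⁷)(1420)×4.660×10^-5)] = √(1.721×10^7) ≈ 4148.4.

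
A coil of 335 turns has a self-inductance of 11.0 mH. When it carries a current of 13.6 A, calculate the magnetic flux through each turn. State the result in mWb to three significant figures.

From L = NΦ_B/I, the flux per turn is Φ_B = LI/N.
Φ_B = (1.100×10^-2 H)(13.6 A)/335 = 4.466×10^-4 Wb.

Φ_B ≈ 0.447 mWb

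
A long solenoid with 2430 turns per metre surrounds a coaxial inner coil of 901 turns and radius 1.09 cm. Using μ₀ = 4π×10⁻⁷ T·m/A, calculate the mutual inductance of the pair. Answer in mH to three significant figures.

The outer solenoid produces a uniform field B₁ = μ₀n₁I₁ across the inner coil,
so the flux linkage is N₂Φ = N₂B₁A₂ = μ₀n₁N₂A₂·I₁, giving M = μ₀n₁N₂A₂.
A₂ = πr² = π(1.090×10^-2 m)² = 3.733×10^-4 m².
M = (4π×10⁻⁷)(2430)(901)(3.733×10^-4) = 1.027×10^-3 H.

M ≈ 1.03 mH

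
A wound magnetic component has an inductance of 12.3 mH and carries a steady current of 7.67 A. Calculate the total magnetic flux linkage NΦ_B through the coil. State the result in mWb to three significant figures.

From L = NΦ_B/I, the flux linkage is NΦ_B = LI.
NΦ_B = (1.230×10^-2 H)(7.67 A) = 9.434×10^-2 Wb.

NΦ_B ≈ 94.3 mWb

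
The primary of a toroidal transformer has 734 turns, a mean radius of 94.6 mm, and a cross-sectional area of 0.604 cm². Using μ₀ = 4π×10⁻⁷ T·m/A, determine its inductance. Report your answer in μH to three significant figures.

L ≈ 68.8 μH

For a thin toroid, L = μ₀N²A/(2πR).
L = (4π×10⁻⁷)(734)²(6.040×10^-5) / (2π×9.460×10^-2 m) = 6.880×10^-5 H.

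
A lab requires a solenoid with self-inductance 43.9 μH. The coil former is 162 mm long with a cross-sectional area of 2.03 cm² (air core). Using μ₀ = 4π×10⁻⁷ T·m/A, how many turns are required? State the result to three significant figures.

A = 2.03 cm² = 2.030×10^-4 m².
From L = μ₀N²A/ℓ, N = √(Lℓ / (μ₀A)).
N = √[(4.390×10^-5)(0.162) / ((4π×10⁻⁷)×2.030×10^-4)] = √(2.788×10^4) ≈ 167.0.

N ≈ 167 turns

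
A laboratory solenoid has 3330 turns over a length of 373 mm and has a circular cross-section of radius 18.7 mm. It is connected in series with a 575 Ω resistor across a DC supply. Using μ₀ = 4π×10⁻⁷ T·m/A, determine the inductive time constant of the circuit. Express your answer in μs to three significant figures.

A = πr² = π(1.870×10^-2 m)² = 1.099×10^-3 m².
L = μ₀N²A/ℓ = (4π×10⁻⁷)(3330)²(1.099×10^-3)/(0.373) = 4.104×10^-2 H.
τ = L/R = (4.104×10^-2)/(575) = 7.138×10^-5 s.

τ ≈ 71.4 μs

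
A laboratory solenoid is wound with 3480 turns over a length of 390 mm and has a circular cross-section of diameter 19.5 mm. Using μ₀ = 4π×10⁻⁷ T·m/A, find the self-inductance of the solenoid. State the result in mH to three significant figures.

A = π(d/2)² = π(9.750×10^-3 m)² = 2.986×10^-4 m².
For a long solenoid, L = μ₀N²A/ℓ.
L = (4π×10⁻⁷)(3480)²(2.986×10^-4)/(0.39 m) = 1.165×10^-2 H.

L ≈ 11.7 mH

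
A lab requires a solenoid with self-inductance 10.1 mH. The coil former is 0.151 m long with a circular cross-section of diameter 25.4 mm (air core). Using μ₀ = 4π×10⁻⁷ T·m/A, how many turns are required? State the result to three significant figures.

N ≈ 1550 turns

A = π(d/2)² = π(1.270×10^-2 m)² = 5.067×10^-4 m².
From L = μ₀N²A/ℓ, N = √(Lℓ / (μ₀A)).
N = √[(1.010×10^-2)(0.151) / ((4π×10⁻⁷)×5.067×10^-4)] = √(2.395×10^6) ≈ 1547.6.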